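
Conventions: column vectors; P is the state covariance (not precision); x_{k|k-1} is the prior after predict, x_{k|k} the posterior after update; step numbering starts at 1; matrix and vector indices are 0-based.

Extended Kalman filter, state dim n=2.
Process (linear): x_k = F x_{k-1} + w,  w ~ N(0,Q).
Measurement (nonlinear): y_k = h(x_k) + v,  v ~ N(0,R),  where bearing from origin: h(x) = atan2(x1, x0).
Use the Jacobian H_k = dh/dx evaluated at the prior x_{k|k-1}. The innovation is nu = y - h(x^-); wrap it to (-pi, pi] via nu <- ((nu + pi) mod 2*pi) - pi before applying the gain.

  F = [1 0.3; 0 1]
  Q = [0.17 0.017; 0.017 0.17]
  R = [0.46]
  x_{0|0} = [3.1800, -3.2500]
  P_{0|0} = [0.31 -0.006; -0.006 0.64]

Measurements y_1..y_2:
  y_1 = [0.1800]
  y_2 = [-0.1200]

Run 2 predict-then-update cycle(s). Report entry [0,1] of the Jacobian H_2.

H_jac[0,1] = 0.1491

step 1: x^-=[2.2050, -3.2500]  P^-=[0.5340 0.2030; 0.2030 0.8100]  H_jac=[0.2107 0.1430]  S=[0.5125]  K=[0.2762; 0.3094]  nu=[1.1547]  x^+=[2.5239, -2.8927]  P^+=[0.4949 0.1592; 0.1592 0.7609]
step 2: x^-=[1.6561, -2.8927]  P^-=[0.8289 0.4045; 0.4045 0.9309]  H_jac=[0.2604 0.1491]  S=[0.5683]  K=[0.4859; 0.4295]  nu=[0.9309]  x^+=[2.1083, -2.4929]  P^+=[0.6948 0.2859; 0.2859 0.8261]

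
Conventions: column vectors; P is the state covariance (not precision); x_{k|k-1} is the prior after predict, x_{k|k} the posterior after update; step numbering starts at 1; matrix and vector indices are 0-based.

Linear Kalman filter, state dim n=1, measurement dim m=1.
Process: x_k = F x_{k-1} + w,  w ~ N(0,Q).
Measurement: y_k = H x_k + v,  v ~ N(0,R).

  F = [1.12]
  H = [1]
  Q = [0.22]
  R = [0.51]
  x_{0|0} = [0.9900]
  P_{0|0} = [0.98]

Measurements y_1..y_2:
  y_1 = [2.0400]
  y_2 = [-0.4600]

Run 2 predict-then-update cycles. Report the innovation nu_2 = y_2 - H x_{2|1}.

innov = [-2.4733]

step 1: x^-=[1.1088]  P^-=[1.4493]  S=[1.9593]  K=[0.7397]  nu=[0.9312]  x^+=[1.7976]  P^+=[0.3772]
step 2: x^-=[2.0133]  P^-=[0.6932]  S=[1.2032]  K=[0.5761]  nu=[-2.4733]  x^+=[0.5883]  P^+=[0.2938]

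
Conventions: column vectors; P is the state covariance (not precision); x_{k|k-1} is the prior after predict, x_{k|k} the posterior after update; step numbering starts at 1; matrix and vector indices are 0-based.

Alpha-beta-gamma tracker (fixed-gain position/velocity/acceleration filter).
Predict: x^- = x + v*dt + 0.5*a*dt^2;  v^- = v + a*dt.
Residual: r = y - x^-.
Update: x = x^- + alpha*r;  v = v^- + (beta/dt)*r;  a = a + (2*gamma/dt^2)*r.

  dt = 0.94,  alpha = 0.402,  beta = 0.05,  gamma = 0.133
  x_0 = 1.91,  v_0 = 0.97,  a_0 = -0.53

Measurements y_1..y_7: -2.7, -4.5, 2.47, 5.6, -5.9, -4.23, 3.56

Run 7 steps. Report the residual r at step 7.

step 1: x_pred=2.5876  r=-5.2876  x^+=0.4620  v^+=0.1905  a^+=-2.1218
step 2: x_pred=-0.2963  r=-4.2037  x^+=-1.9862  v^+=-2.0276  a^+=-3.3873
step 3: x_pred=-5.3886  r=7.8586  x^+=-2.2294  v^+=-4.7936  a^+=-1.0215
step 4: x_pred=-7.1867  r=12.7867  x^+=-2.0465  v^+=-5.0737  a^+=2.8278
step 5: x_pred=-5.5664  r=-0.3336  x^+=-5.7005  v^+=-2.4333  a^+=2.7274
step 6: x_pred=-6.7829  r=2.5529  x^+=-5.7566  v^+=0.2662  a^+=3.4959
step 7: x_pred=-3.9619  r=7.5219  x^+=-0.9381  v^+=3.9525  a^+=5.7603

resid = 7.5219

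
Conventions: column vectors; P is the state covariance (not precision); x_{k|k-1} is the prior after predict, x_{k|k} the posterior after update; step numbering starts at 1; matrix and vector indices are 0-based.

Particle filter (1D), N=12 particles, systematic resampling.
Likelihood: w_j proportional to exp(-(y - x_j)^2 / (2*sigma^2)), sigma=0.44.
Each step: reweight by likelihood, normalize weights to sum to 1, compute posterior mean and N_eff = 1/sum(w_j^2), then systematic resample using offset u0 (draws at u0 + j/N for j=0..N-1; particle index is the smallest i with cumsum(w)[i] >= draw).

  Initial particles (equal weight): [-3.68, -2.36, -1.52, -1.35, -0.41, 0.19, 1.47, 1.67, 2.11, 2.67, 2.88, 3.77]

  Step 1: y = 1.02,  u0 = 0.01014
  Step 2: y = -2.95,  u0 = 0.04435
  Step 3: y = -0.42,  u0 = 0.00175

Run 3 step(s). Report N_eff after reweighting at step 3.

step 1: w=[0.0000, 0.0000, 0.0000, 0.0000, 0.0044, 0.1468, 0.5155, 0.2920, 0.0404, 0.0008, 0.0001, 0.0000]  mean=1.3592  Neff=2.6725  idx=[5, 5, 6, 6, 6, 6, 6, 6, 7, 7, 7, 7]
step 2: w=[0.5000, 0.5000, 0.0000, 0.0000, 0.0000, 0.0000, 0.0000, 0.0000, 0.0000, 0.0000, 0.0000, 0.0000]  mean=0.1900  Neff=2.0000  idx=[0, 0, 0, 0, 0, 0, 1, 1, 1, 1, 1, 1]
step 3: w=[0.0833, 0.0833, 0.0833, 0.0833, 0.0833, 0.0833, 0.0833, 0.0833, 0.0833, 0.0833, 0.0833, 0.0833]  mean=0.1900  Neff=12.0000  idx=[0, 1, 2, 3, 4, 5, 6, 7, 8, 9, 10, 11]

N_eff = 12.0000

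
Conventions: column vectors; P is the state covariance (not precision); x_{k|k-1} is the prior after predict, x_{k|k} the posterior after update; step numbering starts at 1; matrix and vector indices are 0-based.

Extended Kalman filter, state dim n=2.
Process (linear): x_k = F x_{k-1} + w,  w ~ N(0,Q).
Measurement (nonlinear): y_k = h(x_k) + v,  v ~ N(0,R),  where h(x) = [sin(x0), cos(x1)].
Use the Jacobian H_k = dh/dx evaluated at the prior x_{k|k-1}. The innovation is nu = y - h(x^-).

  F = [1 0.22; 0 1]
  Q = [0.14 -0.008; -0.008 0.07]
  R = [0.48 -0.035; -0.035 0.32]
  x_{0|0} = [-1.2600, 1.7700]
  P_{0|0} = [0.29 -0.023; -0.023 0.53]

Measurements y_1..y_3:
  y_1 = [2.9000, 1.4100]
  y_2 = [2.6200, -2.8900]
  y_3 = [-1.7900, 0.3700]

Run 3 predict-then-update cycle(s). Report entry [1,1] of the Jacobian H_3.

H_jac[1,1] = -0.7684

step 1: x^-=[-0.8706, 1.7700]  P^-=[0.4455 0.0856; 0.0856 0.6000]  H_jac=[0.6444 0.0000; 0.0000 -0.9802]  S=[0.6650 -0.0891; -0.0891 0.8965]  K=[0.4248 -0.0514; -0.0050 -0.6565]  nu=[3.6647, 1.6079]  x^+=[0.6037, 0.6961]  P^+=[0.3193 0.0319; 0.0319 0.2141]
step 2: x^-=[0.7568, 0.6961]  P^-=[0.4837 0.0711; 0.0711 0.2841]  H_jac=[0.7270 0.0000; 0.0000 -0.6412]  S=[0.7357 -0.0681; -0.0681 0.4368]  K=[0.4752 -0.0302; 0.0321 -0.4121]  nu=[1.9334, -3.6574]  x^+=[1.7860, 2.2653]  P^+=[0.3152 0.0410; 0.0410 0.2074]
step 3: x^-=[2.2844, 2.2653]  P^-=[0.4833 0.0786; 0.0786 0.2774]  H_jac=[-0.6545 0.0000; 0.0000 -0.7684]  S=[0.6870 0.0045; 0.0045 0.4838]  K=[-0.4596 -0.1206; -0.0720 -0.4399]  nu=[-2.5460, 1.0100]  x^+=[3.3328, 2.0043]  P^+=[0.3306 0.0293; 0.0293 0.1799]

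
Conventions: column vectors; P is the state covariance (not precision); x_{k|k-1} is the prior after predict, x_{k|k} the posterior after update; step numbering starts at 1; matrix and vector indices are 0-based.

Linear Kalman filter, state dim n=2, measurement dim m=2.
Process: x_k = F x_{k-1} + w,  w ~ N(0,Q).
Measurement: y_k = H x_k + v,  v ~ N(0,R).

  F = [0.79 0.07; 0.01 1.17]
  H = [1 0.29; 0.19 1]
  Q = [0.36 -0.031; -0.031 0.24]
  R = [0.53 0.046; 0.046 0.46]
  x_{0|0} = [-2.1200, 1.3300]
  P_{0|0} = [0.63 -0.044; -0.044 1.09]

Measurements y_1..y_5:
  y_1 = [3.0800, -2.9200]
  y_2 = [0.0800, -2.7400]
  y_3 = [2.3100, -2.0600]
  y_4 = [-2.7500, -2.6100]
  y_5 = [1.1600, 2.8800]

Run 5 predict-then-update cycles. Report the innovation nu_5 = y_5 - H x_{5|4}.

innov = [2.5795, 6.2777]

step 1: x^-=[-1.5817, 1.5349]  P^-=[0.7537 0.0225; 0.0225 1.7311]  S=[1.4423 0.7150; 0.7150 2.2269]  K=[0.5830 -0.1127; -0.0269 0.7879]  nu=[4.2166, -4.1544]  x^+=[1.3448, -1.8519]  P^+=[0.3292 -0.0876; -0.0876 0.3779]
step 2: x^-=[0.9327, -2.1533]  P^-=[0.5576 -0.0785; -0.0785 0.7552]  S=[1.1056 0.2882; 0.2882 1.2055]  K=[0.5096 -0.0990; -0.0351 0.6225]  nu=[-0.2283, -0.7639]  x^+=[0.8921, -2.6208]  P^+=[0.2878 -0.0768; -0.0768 0.2993]
step 3: x^-=[0.5213, -3.0574]  P^-=[0.5326 -0.0752; -0.0752 0.6480]  S=[1.0734 0.2557; 0.2557 1.0986]  K=[0.4978 -0.0922; -0.0343 0.5848]  nu=[2.6754, 0.8984]  x^+=[1.7702, -2.6240]  P^+=[0.2807 -0.0729; -0.0729 0.2813]
step 4: x^-=[1.2148, -3.0523]  P^-=[0.5285 -0.0732; -0.0732 0.6234]  S=[1.0685 0.2500; 0.2500 1.0746]  K=[0.4958 -0.0900; -0.0338 0.5750]  nu=[-3.0796, 0.2115]  x^+=[-0.3312, -2.8266]  P^+=[0.2794 -0.0717; -0.0717 0.2766]
step 5: x^-=[-0.4595, -3.3104]  P^-=[0.5278 -0.0724; -0.0724 0.6169]  S=[1.0677 0.2488; 0.2488 1.0685]  K=[0.4955 -0.0893; -0.0336 0.5724]  nu=[2.5795, 6.2777]  x^+=[0.2580, 0.1959]  P^+=[0.2792 -0.0713; -0.0713 0.2753]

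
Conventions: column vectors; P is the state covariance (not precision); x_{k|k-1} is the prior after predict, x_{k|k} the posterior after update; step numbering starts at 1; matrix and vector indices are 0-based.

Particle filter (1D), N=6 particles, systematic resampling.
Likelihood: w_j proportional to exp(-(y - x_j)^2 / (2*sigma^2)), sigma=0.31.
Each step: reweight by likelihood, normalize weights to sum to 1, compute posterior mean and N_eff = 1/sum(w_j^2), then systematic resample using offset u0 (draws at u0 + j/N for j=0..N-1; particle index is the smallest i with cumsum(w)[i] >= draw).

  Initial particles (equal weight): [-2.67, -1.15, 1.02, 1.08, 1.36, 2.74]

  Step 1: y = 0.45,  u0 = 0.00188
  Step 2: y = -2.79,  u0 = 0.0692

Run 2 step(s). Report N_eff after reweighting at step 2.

step 1: w=[0.0000, 0.0000, 0.5680, 0.3905, 0.0414, 0.0000]  mean=1.0575  Neff=2.0969  idx=[2, 2, 2, 2, 3, 3]
step 2: w=[0.2391, 0.2391, 0.2391, 0.2391, 0.0217, 0.0217]  mean=1.0226  Neff=4.3540  idx=[0, 0, 1, 2, 3, 3]

N_eff = 4.3540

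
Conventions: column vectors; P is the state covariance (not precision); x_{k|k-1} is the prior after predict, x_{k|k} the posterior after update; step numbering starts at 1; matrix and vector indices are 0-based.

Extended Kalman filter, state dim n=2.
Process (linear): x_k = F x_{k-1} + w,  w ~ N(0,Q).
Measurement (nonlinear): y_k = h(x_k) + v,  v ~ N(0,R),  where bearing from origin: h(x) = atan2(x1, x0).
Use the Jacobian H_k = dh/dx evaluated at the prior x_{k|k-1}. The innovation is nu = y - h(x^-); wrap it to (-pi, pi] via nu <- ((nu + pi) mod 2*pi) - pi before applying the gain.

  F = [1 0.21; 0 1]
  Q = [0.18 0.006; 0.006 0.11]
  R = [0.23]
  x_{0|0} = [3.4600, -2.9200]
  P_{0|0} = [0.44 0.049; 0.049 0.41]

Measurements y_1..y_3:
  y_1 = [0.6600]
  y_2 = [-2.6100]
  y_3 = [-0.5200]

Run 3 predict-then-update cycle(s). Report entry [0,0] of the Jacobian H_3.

H_jac[0,0] = 0.2618

step 1: x^-=[2.8468, -2.9200]  P^-=[0.6587 0.1411; 0.1411 0.5200]  H_jac=[0.1756 0.1712]  S=[0.2740]  K=[0.5102; 0.4152]  nu=[1.4581]  x^+=[3.5907, -2.3145]  P^+=[0.5873 0.0830; 0.0830 0.4728]
step 2: x^-=[3.1046, -2.3145]  P^-=[0.8231 0.1883; 0.1883 0.5828]  H_jac=[0.1543 0.2070]  S=[0.2866]  K=[0.5793; 0.5223]  nu=[-1.9694]  x^+=[1.9639, -3.3432]  P^+=[0.7269 0.1016; 0.1016 0.5045]
step 3: x^-=[1.2618, -3.3432]  P^-=[0.9718 0.2136; 0.2136 0.6145]  H_jac=[0.2618 0.0988]  S=[0.3137]  K=[0.8785; 0.3719]  nu=[0.6899]  x^+=[1.8678, -3.0867]  P^+=[0.7298 0.1111; 0.1111 0.5712]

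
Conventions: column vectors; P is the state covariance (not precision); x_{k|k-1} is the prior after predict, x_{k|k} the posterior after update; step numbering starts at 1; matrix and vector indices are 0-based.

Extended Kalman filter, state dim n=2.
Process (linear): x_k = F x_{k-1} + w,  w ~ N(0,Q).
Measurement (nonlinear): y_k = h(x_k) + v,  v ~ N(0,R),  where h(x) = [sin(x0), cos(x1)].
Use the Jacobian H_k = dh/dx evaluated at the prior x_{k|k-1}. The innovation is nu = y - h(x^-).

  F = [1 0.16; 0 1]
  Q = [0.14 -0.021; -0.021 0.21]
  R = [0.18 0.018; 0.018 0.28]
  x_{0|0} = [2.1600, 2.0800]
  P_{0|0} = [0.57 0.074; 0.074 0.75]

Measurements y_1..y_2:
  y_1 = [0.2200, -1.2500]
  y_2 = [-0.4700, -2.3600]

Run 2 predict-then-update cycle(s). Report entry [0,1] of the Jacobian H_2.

H_jac[0,1] = 0.0000

step 1: x^-=[2.4928, 2.0800]  P^-=[0.7529 0.1730; 0.1730 0.9600]  H_jac=[-0.7968 0.0000; 0.0000 -0.8731]  S=[0.6580 0.1384; 0.1384 1.0119]  K=[-0.9064 -0.0253; -0.0364 -0.8234]  nu=[-0.3842, -0.7625]  x^+=[2.8604, 2.7218]  P^+=[0.2053 0.0268; 0.0268 0.2648]
step 2: x^-=[3.2959, 2.7218]  P^-=[0.3607 0.0482; 0.0482 0.4748]  H_jac=[-0.9881 0.0000; 0.0000 -0.4075]  S=[0.5322 0.0374; 0.0374 0.3589]  K=[-0.6708 0.0152; -0.0519 -0.5338]  nu=[-0.3163, -1.4468]  x^+=[3.4861, 3.5106]  P^+=[0.1219 0.0192; 0.0192 0.3690]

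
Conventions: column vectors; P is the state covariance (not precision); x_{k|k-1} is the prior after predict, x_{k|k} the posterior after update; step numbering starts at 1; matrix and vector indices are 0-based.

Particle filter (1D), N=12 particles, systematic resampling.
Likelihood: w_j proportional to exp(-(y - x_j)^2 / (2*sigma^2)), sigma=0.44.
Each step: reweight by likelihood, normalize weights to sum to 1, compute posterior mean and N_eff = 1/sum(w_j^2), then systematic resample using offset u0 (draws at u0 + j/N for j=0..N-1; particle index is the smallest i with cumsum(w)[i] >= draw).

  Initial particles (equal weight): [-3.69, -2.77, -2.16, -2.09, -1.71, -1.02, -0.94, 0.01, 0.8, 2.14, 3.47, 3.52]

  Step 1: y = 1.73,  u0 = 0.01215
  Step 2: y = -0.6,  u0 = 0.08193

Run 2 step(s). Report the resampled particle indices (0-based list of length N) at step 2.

step 1: w=[0.0000, 0.0000, 0.0000, 0.0000, 0.0000, 0.0000, 0.0000, 0.0006, 0.1417, 0.8568, 0.0005, 0.0003]  mean=1.9500  Neff=1.3259  idx=[8, 8, 9, 9, 9, 9, 9, 9, 9, 9, 9, 9]
step 2: w=[0.5000, 0.5000, 0.0000, 0.0000, 0.0000, 0.0000, 0.0000, 0.0000, 0.0000, 0.0000, 0.0000, 0.0000]  mean=0.8000  Neff=2.0000  idx=[0, 0, 0, 0, 0, 0, 1, 1, 1, 1, 1, 1]

resampled_idx = [0, 0, 0, 0, 0, 0, 1, 1, 1, 1, 1, 1]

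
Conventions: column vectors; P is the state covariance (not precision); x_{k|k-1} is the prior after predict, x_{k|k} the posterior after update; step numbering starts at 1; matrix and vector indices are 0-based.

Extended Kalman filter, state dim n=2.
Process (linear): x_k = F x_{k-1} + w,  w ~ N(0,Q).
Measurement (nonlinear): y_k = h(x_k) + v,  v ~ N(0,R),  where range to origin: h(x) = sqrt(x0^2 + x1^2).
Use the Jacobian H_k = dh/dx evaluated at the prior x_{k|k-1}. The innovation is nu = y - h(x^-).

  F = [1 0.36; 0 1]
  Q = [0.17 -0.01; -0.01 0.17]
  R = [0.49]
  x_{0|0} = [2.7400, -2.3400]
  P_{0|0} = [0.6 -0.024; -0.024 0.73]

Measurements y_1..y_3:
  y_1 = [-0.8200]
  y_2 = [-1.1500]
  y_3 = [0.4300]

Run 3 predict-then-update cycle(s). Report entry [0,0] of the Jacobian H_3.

step 1: x^-=[1.8976, -2.3400]  P^-=[0.8473 0.2288; 0.2288 0.9000]  H_jac=[0.6299 -0.7767]  S=[1.1452]  K=[0.3108; -0.4845]  nu=[-3.8327]  x^+=[0.7062, -0.4829]  P^+=[0.7367 0.4013; 0.4013 0.6311]
step 2: x^-=[0.5324, -0.4829]  P^-=[1.2774 0.6185; 0.6185 0.8011]  H_jac=[0.7407 -0.6718]  S=[0.9369]  K=[0.5664; -0.0855]  nu=[-1.8687]  x^+=[-0.5261, -0.3232]  P^+=[0.9768 0.6638; 0.6638 0.7943]
step 3: x^-=[-0.6425, -0.3232]  P^-=[1.7277 0.9398; 0.9398 0.9643]  H_jac=[-0.8934 -0.4494]  S=[2.8181]  K=[-0.6975; -0.4517]  nu=[-0.2892]  x^+=[-0.4408, -0.1926]  P^+=[0.3565 0.0519; 0.0519 0.3893]

H_jac[0,0] = -0.8934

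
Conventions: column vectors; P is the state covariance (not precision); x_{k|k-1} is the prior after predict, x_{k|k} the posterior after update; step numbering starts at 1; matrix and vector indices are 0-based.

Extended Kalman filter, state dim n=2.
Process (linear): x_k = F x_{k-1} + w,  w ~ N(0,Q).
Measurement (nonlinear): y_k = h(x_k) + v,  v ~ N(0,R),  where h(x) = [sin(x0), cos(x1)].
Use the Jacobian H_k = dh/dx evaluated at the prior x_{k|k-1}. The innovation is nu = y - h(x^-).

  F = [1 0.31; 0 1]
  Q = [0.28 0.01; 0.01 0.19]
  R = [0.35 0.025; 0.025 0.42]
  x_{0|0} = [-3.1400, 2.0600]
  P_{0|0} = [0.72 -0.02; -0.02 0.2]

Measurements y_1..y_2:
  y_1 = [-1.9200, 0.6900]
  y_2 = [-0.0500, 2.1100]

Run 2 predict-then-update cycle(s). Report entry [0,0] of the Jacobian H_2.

H_jac[0,0] = 0.5812

step 1: x^-=[-2.5014, 2.0600]  P^-=[1.0068 0.0520; 0.0520 0.3900]  H_jac=[-0.8020 0.0000; 0.0000 -0.8827]  S=[0.9976 0.0618; 0.0618 0.7239]  K=[-0.8098 0.0057; -0.0124 -0.4745]  nu=[-1.3227, 1.1599]  x^+=[-1.4237, 1.5260]  P^+=[0.3532 0.0202; 0.0202 0.2261]
step 2: x^-=[-0.9506, 1.5260]  P^-=[0.6675 0.1003; 0.1003 0.4161]  H_jac=[0.5812 0.0000; 0.0000 -0.9990]  S=[0.5755 -0.0332; -0.0332 0.8353]  K=[0.6687 -0.0934; 0.0727 -0.4948]  nu=[0.7638, 2.0652]  x^+=[-0.6327, 0.5597]  P^+=[0.3987 0.0225; 0.0225 0.2062]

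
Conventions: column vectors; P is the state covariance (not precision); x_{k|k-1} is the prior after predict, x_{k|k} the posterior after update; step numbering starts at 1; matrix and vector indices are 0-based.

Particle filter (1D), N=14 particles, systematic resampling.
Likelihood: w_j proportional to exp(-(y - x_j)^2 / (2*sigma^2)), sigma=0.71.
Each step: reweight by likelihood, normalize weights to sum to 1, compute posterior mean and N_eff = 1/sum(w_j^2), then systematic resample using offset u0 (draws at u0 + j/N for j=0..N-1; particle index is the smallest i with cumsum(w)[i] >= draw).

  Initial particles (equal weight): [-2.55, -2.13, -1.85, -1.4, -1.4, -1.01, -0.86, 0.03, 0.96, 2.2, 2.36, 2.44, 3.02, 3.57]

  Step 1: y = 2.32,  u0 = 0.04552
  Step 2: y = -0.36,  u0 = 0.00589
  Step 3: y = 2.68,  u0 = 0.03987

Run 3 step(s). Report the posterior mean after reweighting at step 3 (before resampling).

post_mean = 2.2754

step 1: w=[0.0000, 0.0000, 0.0000, 0.0000, 0.0000, 0.0000, 0.0000, 0.0014, 0.0403, 0.2488, 0.2520, 0.2488, 0.1552, 0.0536]  mean=2.4477  Neff=4.6329  idx=[9, 9, 9, 9, 10, 10, 10, 11, 11, 11, 11, 12, 12, 13]
step 2: w=[0.1555, 0.1555, 0.1555, 0.1555, 0.0673, 0.0673, 0.0673, 0.0434, 0.0434, 0.0434, 0.0434, 0.0012, 0.0012, 0.0000]  mean=2.2760  Neff=8.4855  idx=[0, 0, 0, 1, 1, 2, 2, 3, 3, 4, 5, 6, 7, 9]
step 3: w=[0.0677, 0.0677, 0.0677, 0.0677, 0.0677, 0.0677, 0.0677, 0.0677, 0.0677, 0.0768, 0.0768, 0.0768, 0.0803, 0.0803]  mean=2.2754  Neff=13.9273  idx=[0, 1, 2, 3, 4, 5, 6, 7, 9, 9, 10, 11, 12, 13]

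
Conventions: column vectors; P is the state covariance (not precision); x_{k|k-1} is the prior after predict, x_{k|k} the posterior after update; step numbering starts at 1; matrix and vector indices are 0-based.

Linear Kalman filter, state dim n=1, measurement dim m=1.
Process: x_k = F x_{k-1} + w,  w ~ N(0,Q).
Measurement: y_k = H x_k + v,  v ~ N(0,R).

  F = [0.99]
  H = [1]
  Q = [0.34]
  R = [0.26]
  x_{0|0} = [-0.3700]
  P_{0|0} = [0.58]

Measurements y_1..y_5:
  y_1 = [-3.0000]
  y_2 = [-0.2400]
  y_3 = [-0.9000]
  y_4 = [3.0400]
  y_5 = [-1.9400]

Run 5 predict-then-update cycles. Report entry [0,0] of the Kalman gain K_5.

K[0,0] = 0.6618

step 1: x^-=[-0.3663]  P^-=[0.9085]  S=[1.1685]  K=[0.7775]  nu=[-2.6337]  x^+=[-2.4140]  P^+=[0.2021]
step 2: x^-=[-2.3898]  P^-=[0.5381]  S=[0.7981]  K=[0.6742]  nu=[2.1498]  x^+=[-0.9403]  P^+=[0.1753]
step 3: x^-=[-0.9309]  P^-=[0.5118]  S=[0.7718]  K=[0.6631]  nu=[0.0309]  x^+=[-0.9104]  P^+=[0.1724]
step 4: x^-=[-0.9013]  P^-=[0.5090]  S=[0.7690]  K=[0.6619]  nu=[3.9413]  x^+=[1.7074]  P^+=[0.1721]
step 5: x^-=[1.6903]  P^-=[0.5087]  S=[0.7687]  K=[0.6618]  nu=[-3.6303]  x^+=[-0.7120]  P^+=[0.1721]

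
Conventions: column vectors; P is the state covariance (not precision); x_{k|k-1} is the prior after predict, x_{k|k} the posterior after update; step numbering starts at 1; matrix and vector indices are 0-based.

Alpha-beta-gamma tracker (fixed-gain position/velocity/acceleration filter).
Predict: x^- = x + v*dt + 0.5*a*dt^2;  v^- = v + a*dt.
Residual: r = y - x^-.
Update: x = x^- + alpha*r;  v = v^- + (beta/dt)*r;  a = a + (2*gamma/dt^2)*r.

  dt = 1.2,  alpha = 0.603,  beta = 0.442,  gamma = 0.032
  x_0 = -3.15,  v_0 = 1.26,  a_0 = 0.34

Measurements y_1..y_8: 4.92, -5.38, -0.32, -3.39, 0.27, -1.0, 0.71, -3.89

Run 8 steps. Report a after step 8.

step 1: x_pred=-1.3932  r=6.3132  x^+=2.4137  v^+=3.9934  a^+=0.6206
step 2: x_pred=7.6525  r=-13.0325  x^+=-0.2061  v^+=-0.0622  a^+=0.0414
step 3: x_pred=-0.2510  r=-0.0690  x^+=-0.2926  v^+=-0.0380  a^+=0.0383
step 4: x_pred=-0.3107  r=-3.0793  x^+=-2.1675  v^+=-1.1263  a^+=-0.0986
step 5: x_pred=-3.5900  r=3.8600  x^+=-1.2624  v^+=0.1772  a^+=0.0730
step 6: x_pred=-0.9972  r=-0.0028  x^+=-0.9989  v^+=0.2638  a^+=0.0729
step 7: x_pred=-0.6299  r=1.3399  x^+=0.1781  v^+=0.8447  a^+=0.1324
step 8: x_pred=1.2871  r=-5.1771  x^+=-1.8347  v^+=-0.9032  a^+=-0.0977

a_post = -0.0977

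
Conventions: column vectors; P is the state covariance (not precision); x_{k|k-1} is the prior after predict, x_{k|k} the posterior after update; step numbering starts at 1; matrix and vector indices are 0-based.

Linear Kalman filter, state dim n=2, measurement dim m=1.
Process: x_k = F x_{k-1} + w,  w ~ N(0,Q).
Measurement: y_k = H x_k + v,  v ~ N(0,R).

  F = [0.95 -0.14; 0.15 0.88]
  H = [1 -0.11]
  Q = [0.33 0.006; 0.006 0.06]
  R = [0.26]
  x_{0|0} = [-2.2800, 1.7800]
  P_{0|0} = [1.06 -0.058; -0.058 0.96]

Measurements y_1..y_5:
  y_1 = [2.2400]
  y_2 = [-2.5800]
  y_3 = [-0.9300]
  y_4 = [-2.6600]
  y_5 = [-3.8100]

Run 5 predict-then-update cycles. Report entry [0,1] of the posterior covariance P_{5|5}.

step 1: x^-=[-2.4152, 1.2244]  P^-=[1.3209 -0.0085; -0.0085 0.8120]  S=[1.5926]  K=[0.8300; -0.0614]  nu=[4.7899]  x^+=[1.5603, 0.9302]  P^+=[0.2238 0.0727; 0.0727 0.8060]
step 2: x^-=[1.3521, 1.0527]  P^-=[0.5284 -0.0022; -0.0022 0.7084]  S=[0.7975]  K=[0.6629; -0.1004]  nu=[-3.8163]  x^+=[-1.1778, 1.4359]  P^+=[0.1780 0.0509; 0.0509 0.7003]
step 3: x^-=[-1.3200, 1.0869]  P^-=[0.4908 -0.0134; -0.0134 0.6198]  S=[0.7612]  K=[0.6467; -0.1072]  nu=[0.5095]  x^+=[-0.9905, 1.0323]  P^+=[0.1725 0.0393; 0.0393 0.6110]
step 4: x^-=[-1.0855, 0.7598]  P^-=[0.4872 -0.0126; -0.0126 0.5474]  S=[0.7566]  K=[0.6457; -0.0963]  nu=[-1.4909]  x^+=[-2.0482, 0.9034]  P^+=[0.1717 0.0344; 0.0344 0.5404]
step 5: x^-=[-2.0723, 0.4878]  P^-=[0.4864 -0.0081; -0.0081 0.4915]  S=[0.7541]  K=[0.6462; -0.0824]  nu=[-1.6840]  x^+=[-3.1605, 0.6265]  P^+=[0.1715 0.0321; 0.0321 0.4863]

P_post[0,1] = 0.0321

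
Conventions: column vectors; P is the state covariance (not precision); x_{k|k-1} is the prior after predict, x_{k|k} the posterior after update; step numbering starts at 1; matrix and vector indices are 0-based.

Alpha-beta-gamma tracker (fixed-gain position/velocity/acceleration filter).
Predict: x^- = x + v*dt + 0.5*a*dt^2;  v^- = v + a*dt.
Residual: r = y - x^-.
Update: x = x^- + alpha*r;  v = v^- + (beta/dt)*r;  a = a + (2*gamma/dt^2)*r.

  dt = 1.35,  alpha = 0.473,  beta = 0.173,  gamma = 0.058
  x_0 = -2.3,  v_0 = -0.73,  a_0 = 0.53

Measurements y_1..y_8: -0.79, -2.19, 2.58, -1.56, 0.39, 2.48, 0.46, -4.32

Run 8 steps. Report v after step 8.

step 1: x_pred=-2.8025  r=2.0125  x^+=-1.8506  v^+=0.2434  a^+=0.6581
step 2: x_pred=-0.9223  r=-1.2677  x^+=-1.5219  v^+=0.9694  a^+=0.5774
step 3: x_pred=0.3129  r=2.2671  x^+=1.3852  v^+=2.0394  a^+=0.7217
step 4: x_pred=4.7961  r=-6.3561  x^+=1.7897  v^+=2.1992  a^+=0.3172
step 5: x_pred=5.0476  r=-4.6576  x^+=2.8445  v^+=2.0305  a^+=0.0207
step 6: x_pred=5.6046  r=-3.1246  x^+=4.1266  v^+=1.6580  a^+=-0.1782
step 7: x_pred=6.2026  r=-5.7426  x^+=3.4864  v^+=0.6816  a^+=-0.5437
step 8: x_pred=3.9111  r=-8.2311  x^+=0.0178  v^+=-1.1072  a^+=-1.0676

v_post = -1.1072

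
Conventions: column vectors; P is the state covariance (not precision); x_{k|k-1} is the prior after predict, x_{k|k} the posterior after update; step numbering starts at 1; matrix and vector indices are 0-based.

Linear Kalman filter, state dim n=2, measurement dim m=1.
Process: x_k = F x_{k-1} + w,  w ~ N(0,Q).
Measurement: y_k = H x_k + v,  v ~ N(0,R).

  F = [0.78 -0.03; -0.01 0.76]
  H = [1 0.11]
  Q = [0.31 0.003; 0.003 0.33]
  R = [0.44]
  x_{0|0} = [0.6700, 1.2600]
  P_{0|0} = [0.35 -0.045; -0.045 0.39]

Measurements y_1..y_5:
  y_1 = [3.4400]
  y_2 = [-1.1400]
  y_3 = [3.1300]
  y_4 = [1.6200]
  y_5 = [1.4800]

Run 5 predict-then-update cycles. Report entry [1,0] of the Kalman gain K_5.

K[1,0] = 0.0317

step 1: x^-=[0.4848, 0.9509]  P^-=[0.5254 -0.0353; -0.0353 0.5560]  S=[0.9644]  K=[0.5408; 0.0268]  nu=[2.8506]  x^+=[2.0264, 1.0273]  P^+=[0.2434 -0.0493; -0.0493 0.5553]
step 2: x^-=[1.5498, 0.7605]  P^-=[0.4609 -0.0408; -0.0408 0.6515]  S=[0.8998]  K=[0.5072; 0.0343]  nu=[-2.7734]  x^+=[0.1430, 0.6653]  P^+=[0.2294 -0.0565; -0.0565 0.6504]
step 3: x^-=[0.0916, 0.5042]  P^-=[0.4528 -0.0471; -0.0471 0.7066]  S=[0.8910]  K=[0.5024; 0.0344]  nu=[2.9829]  x^+=[1.5902, 0.6067]  P^+=[0.2279 -0.0625; -0.0625 0.7055]
step 4: x^-=[1.2221, 0.4452]  P^-=[0.4522 -0.0519; -0.0519 0.7385]  S=[0.8897]  K=[0.5018; 0.0329]  nu=[0.3489]  x^+=[1.3972, 0.4567]  P^+=[0.2281 -0.0666; -0.0666 0.7375]
step 5: x^-=[1.0761, 0.3331]  P^-=[0.4526 -0.0551; -0.0551 0.7570]  S=[0.8896]  K=[0.5019; 0.0317]  nu=[0.3672]  x^+=[1.2604, 0.3448]  P^+=[0.2285 -0.0692; -0.0692 0.7561]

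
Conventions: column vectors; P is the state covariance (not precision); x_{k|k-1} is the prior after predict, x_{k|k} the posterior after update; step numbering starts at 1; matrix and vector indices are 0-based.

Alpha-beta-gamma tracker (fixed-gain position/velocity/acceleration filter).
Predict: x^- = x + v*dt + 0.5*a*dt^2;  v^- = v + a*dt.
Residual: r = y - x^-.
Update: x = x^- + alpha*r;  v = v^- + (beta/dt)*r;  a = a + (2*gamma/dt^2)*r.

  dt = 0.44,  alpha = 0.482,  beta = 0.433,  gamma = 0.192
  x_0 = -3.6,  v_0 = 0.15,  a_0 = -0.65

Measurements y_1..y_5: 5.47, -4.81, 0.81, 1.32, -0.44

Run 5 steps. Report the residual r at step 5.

step 1: x_pred=-3.5969  r=9.0669  x^+=0.7733  v^+=8.7867  a^+=17.3340
step 2: x_pred=6.3174  r=-11.1274  x^+=0.9540  v^+=5.4632  a^+=-4.7369
step 3: x_pred=2.8993  r=-2.0893  x^+=1.8923  v^+=1.3230  a^+=-8.8810
step 4: x_pred=1.6147  r=-0.2947  x^+=1.4726  v^+=-2.8746  a^+=-9.4654
step 5: x_pred=-0.7085  r=0.2685  x^+=-0.5791  v^+=-6.7753  a^+=-8.9330

resid = 0.2685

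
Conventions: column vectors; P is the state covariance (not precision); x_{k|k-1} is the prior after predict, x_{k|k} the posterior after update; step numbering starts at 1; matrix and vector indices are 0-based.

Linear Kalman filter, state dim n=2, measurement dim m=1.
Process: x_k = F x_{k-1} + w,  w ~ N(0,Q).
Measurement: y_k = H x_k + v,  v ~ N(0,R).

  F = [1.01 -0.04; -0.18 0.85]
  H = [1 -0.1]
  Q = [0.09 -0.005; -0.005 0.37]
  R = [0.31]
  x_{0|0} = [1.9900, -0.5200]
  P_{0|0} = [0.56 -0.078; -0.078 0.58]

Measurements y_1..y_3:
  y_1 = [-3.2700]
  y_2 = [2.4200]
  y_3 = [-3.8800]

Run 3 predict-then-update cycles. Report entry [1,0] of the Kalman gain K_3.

K[1,0] = -0.2736

step 1: x^-=[2.0307, -0.8002]  P^-=[0.6685 -0.1941; -0.1941 0.8311]  S=[1.0256]  K=[0.6707; -0.2702]  nu=[-5.3807]  x^+=[-1.5782, 0.6539]  P^+=[0.2071 -0.0082; -0.0082 0.7562]
step 2: x^-=[-1.6202, 0.8399]  P^-=[0.3031 -0.0754; -0.0754 0.9255]  S=[0.6375]  K=[0.4874; -0.2635]  nu=[4.1242]  x^+=[0.3898, -0.2468]  P^+=[0.1517 0.0064; 0.0064 0.8813]
step 3: x^-=[0.4035, -0.2800]  P^-=[0.2457 -0.0570; -0.0570 1.0097]  S=[0.5772]  K=[0.4355; -0.2736]  nu=[-4.3115]  x^+=[-1.4742, 0.8999]  P^+=[0.1362 0.0118; 0.0118 0.9664]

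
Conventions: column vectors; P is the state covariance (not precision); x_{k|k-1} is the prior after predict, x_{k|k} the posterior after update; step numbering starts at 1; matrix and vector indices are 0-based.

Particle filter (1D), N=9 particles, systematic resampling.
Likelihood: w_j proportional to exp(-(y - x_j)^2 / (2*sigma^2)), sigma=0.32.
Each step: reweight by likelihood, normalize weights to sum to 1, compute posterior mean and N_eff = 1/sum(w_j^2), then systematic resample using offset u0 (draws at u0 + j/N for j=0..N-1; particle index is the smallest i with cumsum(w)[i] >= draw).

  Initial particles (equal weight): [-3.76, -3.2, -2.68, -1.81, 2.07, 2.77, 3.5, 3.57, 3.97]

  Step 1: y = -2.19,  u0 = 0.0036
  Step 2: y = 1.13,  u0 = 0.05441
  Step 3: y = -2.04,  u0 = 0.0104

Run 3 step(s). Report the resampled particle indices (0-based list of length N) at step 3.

resampled_idx = [0, 1, 2, 3, 4, 5, 6, 7, 8]

step 1: w=[0.0000, 0.0085, 0.3820, 0.6095, 0.0000, 0.0000, 0.0000, 0.0000, 0.0000]  mean=-2.1541  Neff=1.9323  idx=[1, 2, 2, 2, 3, 3, 3, 3, 3]
step 2: w=[0.0000, 0.0000, 0.0000, 0.0000, 0.2000, 0.2000, 0.2000, 0.2000, 0.2000]  mean=-1.8100  Neff=5.0000  idx=[4, 4, 5, 5, 6, 7, 7, 8, 8]
step 3: w=[0.1111, 0.1111, 0.1111, 0.1111, 0.1111, 0.1111, 0.1111, 0.1111, 0.1111]  mean=-1.8100  Neff=9.0000  idx=[0, 1, 2, 3, 4, 5, 6, 7, 8]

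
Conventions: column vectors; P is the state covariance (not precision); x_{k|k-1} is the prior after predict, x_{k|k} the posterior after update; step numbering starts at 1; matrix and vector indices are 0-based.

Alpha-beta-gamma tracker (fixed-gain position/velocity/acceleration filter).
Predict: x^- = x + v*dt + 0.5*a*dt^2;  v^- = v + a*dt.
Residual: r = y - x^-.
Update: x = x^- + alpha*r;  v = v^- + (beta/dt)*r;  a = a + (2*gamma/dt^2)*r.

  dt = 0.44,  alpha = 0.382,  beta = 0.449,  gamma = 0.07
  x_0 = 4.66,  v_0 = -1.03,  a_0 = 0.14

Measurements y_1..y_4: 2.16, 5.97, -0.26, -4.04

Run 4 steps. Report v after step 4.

step 1: x_pred=4.2204  r=-2.0604  x^+=3.4333  v^+=-3.0709  a^+=-1.3499
step 2: x_pred=1.9514  r=4.0186  x^+=3.4865  v^+=0.4359  a^+=1.5561
step 3: x_pred=3.8289  r=-4.0889  x^+=2.2670  v^+=-3.0520  a^+=-1.4008
step 4: x_pred=0.7885  r=-4.8285  x^+=-1.0560  v^+=-8.5956  a^+=-4.8925

v_post = -8.5956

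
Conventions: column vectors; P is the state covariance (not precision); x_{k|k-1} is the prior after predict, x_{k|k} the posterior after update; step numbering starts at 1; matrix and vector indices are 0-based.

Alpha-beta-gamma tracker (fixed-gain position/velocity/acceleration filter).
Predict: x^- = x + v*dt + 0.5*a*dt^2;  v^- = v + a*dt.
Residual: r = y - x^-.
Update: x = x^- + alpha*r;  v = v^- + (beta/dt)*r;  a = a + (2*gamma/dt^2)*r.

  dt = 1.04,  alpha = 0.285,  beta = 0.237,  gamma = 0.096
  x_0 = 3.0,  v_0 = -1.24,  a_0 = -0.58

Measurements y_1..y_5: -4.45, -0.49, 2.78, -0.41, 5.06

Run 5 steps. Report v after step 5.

v_post = 4.2965

step 1: x_pred=1.3967  r=-5.8467  x^+=-0.2696  v^+=-3.1756  a^+=-1.6179
step 2: x_pred=-4.4471  r=3.9571  x^+=-3.3194  v^+=-3.9564  a^+=-0.9154
step 3: x_pred=-7.9291  r=10.7091  x^+=-4.8770  v^+=-2.4680  a^+=0.9856
step 4: x_pred=-6.9107  r=6.5007  x^+=-5.0580  v^+=0.0384  a^+=2.1396
step 5: x_pred=-3.8610  r=8.9210  x^+=-1.3185  v^+=4.2965  a^+=3.7232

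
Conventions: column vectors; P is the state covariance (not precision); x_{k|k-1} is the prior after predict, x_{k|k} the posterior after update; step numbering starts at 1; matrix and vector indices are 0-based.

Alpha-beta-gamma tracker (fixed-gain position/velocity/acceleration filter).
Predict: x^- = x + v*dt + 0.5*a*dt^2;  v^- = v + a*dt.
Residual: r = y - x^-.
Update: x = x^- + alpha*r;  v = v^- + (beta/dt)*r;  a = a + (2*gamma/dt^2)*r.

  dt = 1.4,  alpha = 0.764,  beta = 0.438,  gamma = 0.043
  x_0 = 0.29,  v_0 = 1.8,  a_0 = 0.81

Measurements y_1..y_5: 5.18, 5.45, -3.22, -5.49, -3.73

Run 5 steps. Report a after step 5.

step 1: x_pred=3.6038  r=1.5762  x^+=4.8080  v^+=3.4271  a^+=0.8792
step 2: x_pred=10.4676  r=-5.0176  x^+=6.6341  v^+=3.0882  a^+=0.6590
step 3: x_pred=11.6034  r=-14.8234  x^+=0.2783  v^+=-0.6268  a^+=0.0086
step 4: x_pred=-0.5908  r=-4.8992  x^+=-4.3338  v^+=-2.1476  a^+=-0.2064
step 5: x_pred=-7.5426  r=3.8126  x^+=-4.6298  v^+=-1.2437  a^+=-0.0391

a_post = -0.0391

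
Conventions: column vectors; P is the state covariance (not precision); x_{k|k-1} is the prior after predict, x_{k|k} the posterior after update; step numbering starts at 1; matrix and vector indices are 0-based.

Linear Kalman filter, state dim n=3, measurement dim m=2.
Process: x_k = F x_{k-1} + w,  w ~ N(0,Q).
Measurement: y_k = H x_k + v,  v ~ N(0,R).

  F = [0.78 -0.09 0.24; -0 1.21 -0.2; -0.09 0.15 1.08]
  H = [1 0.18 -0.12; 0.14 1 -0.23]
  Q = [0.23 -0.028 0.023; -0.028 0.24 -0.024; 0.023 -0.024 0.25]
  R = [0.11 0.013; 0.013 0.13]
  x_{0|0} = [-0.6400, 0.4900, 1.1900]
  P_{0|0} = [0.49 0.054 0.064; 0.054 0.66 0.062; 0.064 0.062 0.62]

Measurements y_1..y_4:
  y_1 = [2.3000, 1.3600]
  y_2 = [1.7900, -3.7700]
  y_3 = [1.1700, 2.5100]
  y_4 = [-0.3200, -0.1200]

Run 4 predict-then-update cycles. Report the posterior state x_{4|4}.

x_post = [-0.0560, 0.1431, -0.4214]

step 1: x^-=[-0.2577, 0.3549, 1.4163]  P^-=[0.5829 -0.0695 0.1959; -0.0695 1.2011 0.0363; 0.1959 0.0363 0.9982]  S=[0.6726 0.2129; 0.2129 1.3465]  K=[0.8641 -0.1611; -0.0700 0.8896; 0.1704 -0.1501]  nu=[2.6638, 1.3669]  x^+=[1.8238, 1.3846, 1.6650]  P^+=[0.1050 -0.0019 0.0978; -0.0019 0.1586 0.1896; 0.0978 0.1896 0.9592]
step 2: x^-=[1.6976, 1.3423, 1.8417]  P^-=[0.3791 -0.0499 0.3305; -0.0499 0.4188 0.0417; 0.3305 0.0417 1.4157]  S=[0.4240 0.0411; 0.0411 0.5767]  K=[0.7972 -0.1831; -0.0194 0.6989; 0.4395 -0.4434]  nu=[0.0718, -4.9264]  x^+=[2.6568, -2.1020, 4.0576]  P^+=[0.1023 0.0074 0.1530; 0.0074 0.1381 0.2110; 0.1530 0.2110 1.2365]
step 3: x^-=[3.2353, -3.3549, 3.8277]  P^-=[0.4117 -0.0542 0.4480; -0.0542 0.3895 0.0054; 0.4480 0.0054 1.7346]  S=[0.4321 0.0217; 0.0217 0.5728]  K=[0.8162 -0.2047; 0.0021 0.6645; 0.5875 -0.5997]  nu=[-1.0021, 6.2924]  x^+=[1.1296, 0.8241, -0.5348]  P^+=[0.1071 0.0113 0.1837; 0.0113 0.1365 0.2247; 0.1837 0.2247 1.3947]
step 4: x^-=[0.6785, 1.1041, -0.5556]  P^-=[0.4341 -0.0585 0.5136; -0.0585 0.3869 -0.0115; 0.5136 -0.0115 1.9175]  S=[0.4404 0.0114; 0.0114 0.5826]  K=[0.8274 -0.2151; 0.0114 0.6543; 0.6563 -0.6661]  nu=[-1.2640, -1.4469]  x^+=[-0.0560, 0.1431, -0.4214]  P^+=[0.1097 0.0132 0.1989; 0.0132 0.1373 0.2343; 0.1989 0.2343 1.4793]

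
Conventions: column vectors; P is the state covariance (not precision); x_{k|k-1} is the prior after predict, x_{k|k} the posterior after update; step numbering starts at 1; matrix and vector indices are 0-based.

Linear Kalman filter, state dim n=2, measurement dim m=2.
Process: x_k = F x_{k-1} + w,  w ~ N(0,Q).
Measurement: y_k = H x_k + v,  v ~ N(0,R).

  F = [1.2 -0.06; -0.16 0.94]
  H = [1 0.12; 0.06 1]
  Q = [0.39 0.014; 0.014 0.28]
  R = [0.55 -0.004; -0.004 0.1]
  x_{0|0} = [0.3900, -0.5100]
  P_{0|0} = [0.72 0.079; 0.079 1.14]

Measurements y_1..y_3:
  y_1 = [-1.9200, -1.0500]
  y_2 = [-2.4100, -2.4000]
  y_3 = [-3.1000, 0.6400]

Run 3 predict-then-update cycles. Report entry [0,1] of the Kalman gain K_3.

step 1: x^-=[0.4986, -0.5418]  P^-=[1.4195 -0.0987; -0.0987 1.2820]  S=[1.9643 0.1356; 0.1356 1.3752]  K=[0.7222 -0.0810; -0.0362 0.9314]  nu=[-2.3536, -0.5381]  x^+=[-1.1576, -0.9578]  P^+=[0.4018 -0.0351; -0.0351 0.0954]
step 2: x^-=[-1.3317, -0.7151]  P^-=[0.9739 -0.1084; -0.1084 0.3851]  S=[1.5035 -0.0086; -0.0086 0.4756]  K=[0.6386 -0.0936; -0.0369 0.7954]  nu=[-0.9925, -1.6050]  x^+=[-1.8152, -1.9551]  P^+=[0.3556 -0.0333; -0.0333 0.0817]
step 3: x^-=[-2.0610, -1.5474]  P^-=[0.9071 -0.0967; -0.0967 0.3713]  S=[1.4393 -0.0024; -0.0024 0.4629]  K=[0.6221 -0.0881; -0.0349 0.7893]  nu=[-0.8534, 2.3110]  x^+=[-2.7953, 0.3065]  P^+=[0.3463 -0.0321; -0.0321 0.0810]

K[0,1] = -0.0881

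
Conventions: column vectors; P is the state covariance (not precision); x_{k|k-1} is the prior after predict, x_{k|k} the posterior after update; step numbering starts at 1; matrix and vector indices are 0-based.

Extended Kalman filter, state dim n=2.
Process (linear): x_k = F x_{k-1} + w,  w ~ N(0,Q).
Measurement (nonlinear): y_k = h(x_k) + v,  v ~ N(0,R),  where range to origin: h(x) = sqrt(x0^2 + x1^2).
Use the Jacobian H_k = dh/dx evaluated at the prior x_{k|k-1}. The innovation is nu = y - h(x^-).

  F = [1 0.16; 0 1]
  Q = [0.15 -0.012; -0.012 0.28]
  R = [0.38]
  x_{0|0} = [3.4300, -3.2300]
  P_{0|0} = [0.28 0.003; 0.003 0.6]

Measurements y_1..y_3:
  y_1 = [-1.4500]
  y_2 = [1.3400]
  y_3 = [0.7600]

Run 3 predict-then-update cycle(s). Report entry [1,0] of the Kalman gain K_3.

K[1,0] = 0.2935

step 1: x^-=[2.9132, -3.2300]  P^-=[0.4463 0.0870; 0.0870 0.8800]  H_jac=[0.6698 -0.7426]  S=[0.9789]  K=[0.2394; -0.6080]  nu=[-5.7997]  x^+=[1.5250, 0.2963]  P^+=[0.3902 0.2295; 0.2295 0.5181]
step 2: x^-=[1.5724, 0.2963]  P^-=[0.6269 0.3004; 0.3004 0.7981]  H_jac=[0.9827 0.1852]  S=[1.1221]  K=[0.5986; 0.3948]  nu=[-0.2601]  x^+=[1.4167, 0.1937]  P^+=[0.2248 0.0352; 0.0352 0.6232]
step 3: x^-=[1.4477, 0.1937]  P^-=[0.4021 0.1229; 0.1229 0.9032]  H_jac=[0.9912 0.1326]  S=[0.8232]  K=[0.5039; 0.2935]  nu=[-0.7006]  x^+=[1.0947, -0.0120]  P^+=[0.1930 0.0012; 0.0012 0.8323]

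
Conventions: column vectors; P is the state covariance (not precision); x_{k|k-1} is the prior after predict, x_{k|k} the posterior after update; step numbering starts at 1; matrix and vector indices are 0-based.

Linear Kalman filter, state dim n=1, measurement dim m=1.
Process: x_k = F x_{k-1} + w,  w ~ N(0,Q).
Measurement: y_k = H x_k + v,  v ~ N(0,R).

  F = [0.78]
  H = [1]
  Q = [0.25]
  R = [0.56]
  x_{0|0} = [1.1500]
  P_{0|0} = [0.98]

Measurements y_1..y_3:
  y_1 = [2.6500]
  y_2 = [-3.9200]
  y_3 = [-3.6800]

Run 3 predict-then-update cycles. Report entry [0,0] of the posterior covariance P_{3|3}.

P_post[0,0] = 0.2343

step 1: x^-=[0.8970]  P^-=[0.8462]  S=[1.4062]  K=[0.6018]  nu=[1.7530]  x^+=[1.9519]  P^+=[0.3370]
step 2: x^-=[1.5225]  P^-=[0.4550]  S=[1.0150]  K=[0.4483]  nu=[-5.4425]  x^+=[-0.9173]  P^+=[0.2510]
step 3: x^-=[-0.7155]  P^-=[0.4027]  S=[0.9627]  K=[0.4183]  nu=[-2.9645]  x^+=[-1.9556]  P^+=[0.2343]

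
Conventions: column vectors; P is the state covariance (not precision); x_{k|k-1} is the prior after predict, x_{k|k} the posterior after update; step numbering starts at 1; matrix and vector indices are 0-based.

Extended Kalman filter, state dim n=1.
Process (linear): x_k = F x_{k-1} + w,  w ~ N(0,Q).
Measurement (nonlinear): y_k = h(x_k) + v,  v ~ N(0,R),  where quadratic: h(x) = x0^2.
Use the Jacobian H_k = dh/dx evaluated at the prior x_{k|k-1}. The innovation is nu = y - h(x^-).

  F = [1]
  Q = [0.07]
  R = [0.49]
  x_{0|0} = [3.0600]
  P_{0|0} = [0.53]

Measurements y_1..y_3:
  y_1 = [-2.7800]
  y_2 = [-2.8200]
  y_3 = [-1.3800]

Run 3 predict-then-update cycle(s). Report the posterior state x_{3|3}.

x_post = [0.1033]

step 1: x^-=[3.0600]  P^-=[0.6000]  H_jac=[6.1200]  S=[22.9626]  K=[0.1599]  nu=[-12.1436]  x^+=[1.1181]  P^+=[0.0128]
step 2: x^-=[1.1181]  P^-=[0.0828]  H_jac=[2.2362]  S=[0.9041]  K=[0.2048]  nu=[-4.0701]  x^+=[0.2845]  P^+=[0.0449]
step 3: x^-=[0.2845]  P^-=[0.1149]  H_jac=[0.5690]  S=[0.5272]  K=[0.1240]  nu=[-1.4609]  x^+=[0.1033]  P^+=[0.1068]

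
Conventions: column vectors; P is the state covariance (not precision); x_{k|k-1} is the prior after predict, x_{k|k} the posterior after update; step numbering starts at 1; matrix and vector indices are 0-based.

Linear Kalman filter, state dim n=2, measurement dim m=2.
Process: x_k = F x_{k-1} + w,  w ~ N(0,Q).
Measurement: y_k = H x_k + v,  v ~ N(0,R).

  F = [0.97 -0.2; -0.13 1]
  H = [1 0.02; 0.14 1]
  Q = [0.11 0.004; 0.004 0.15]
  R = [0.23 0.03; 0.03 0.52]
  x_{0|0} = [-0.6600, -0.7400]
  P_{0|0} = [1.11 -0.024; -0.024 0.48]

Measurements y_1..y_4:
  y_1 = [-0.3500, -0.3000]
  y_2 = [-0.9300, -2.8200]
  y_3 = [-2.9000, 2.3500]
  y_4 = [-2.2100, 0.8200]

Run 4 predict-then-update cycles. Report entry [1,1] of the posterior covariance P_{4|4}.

step 1: x^-=[-0.4922, -0.6542]  P^-=[1.1829 -0.2559; -0.2559 0.6550]  S=[1.4029 -0.0479; -0.0479 1.1265]  K=[0.8380 -0.0445; -0.1545 0.5431]  nu=[0.1553, 0.4231]  x^+=[-0.3809, -0.4484]  P^+=[0.1919 -0.0249; -0.0249 0.2812]
step 2: x^-=[-0.2798, -0.3989]  P^-=[0.3115 -0.1012; -0.1012 0.4409]  S=[0.5376 -0.0191; -0.0191 0.9387]  K=[0.5738 -0.0497; -0.1559 0.4515]  nu=[-0.6422, -2.3819]  x^+=[-0.5299, -1.3742]  P^+=[0.1310 -0.0270; -0.0270 0.2339]
step 3: x^-=[-0.2392, -1.3053]  P^-=[0.2531 -0.0862; -0.0862 0.3931]  S=[0.4798 -0.0131; -0.0131 0.8939]  K=[0.5226 -0.0491; -0.1516 0.4240]  nu=[-2.6347, 3.6888]  x^+=[-1.7971, 0.6583]  P^+=[0.1193 -0.0265; -0.0265 0.2197]
step 4: x^-=[-1.8748, 0.8919]  P^-=[0.2413 -0.0814; -0.0814 0.3786]  S=[0.4682 -0.0103; -0.0103 0.8805]  K=[0.5108 -0.0481; -0.1486 0.4153]  nu=[-0.3530, 0.1906]  x^+=[-2.0643, 1.0235]  P^+=[0.1166 -0.0260; -0.0260 0.2151]

P_post[1,1] = 0.2151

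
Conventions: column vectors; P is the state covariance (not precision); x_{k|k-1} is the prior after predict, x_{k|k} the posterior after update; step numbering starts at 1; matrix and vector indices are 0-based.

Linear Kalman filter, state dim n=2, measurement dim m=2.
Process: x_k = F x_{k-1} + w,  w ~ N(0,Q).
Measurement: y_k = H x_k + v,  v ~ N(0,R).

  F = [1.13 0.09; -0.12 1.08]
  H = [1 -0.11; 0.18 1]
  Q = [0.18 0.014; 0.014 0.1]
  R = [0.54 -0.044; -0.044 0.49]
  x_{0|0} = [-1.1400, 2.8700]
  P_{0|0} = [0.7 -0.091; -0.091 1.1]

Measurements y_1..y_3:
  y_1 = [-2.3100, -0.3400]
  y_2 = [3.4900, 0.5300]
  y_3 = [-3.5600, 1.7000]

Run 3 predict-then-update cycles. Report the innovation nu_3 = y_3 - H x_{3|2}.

innov = [-4.5968, 0.9781]

step 1: x^-=[-1.0299, 3.2364]  P^-=[1.0642 -0.0841; -0.0841 1.4167]  S=[1.6399 -0.0907; -0.0907 1.9109]  K=[0.6595 0.0875; -0.1060 0.7284]  nu=[-0.9241, -3.3910]  x^+=[-1.9362, 0.8643]  P^+=[0.3469 -0.0486; -0.0486 0.3703]
step 2: x^-=[-2.1101, 1.1658]  P^-=[0.6161 -0.0558; -0.0558 0.5495]  S=[1.1750 -0.0482; -0.0482 1.0394]  K=[0.5327 0.0777; -0.0778 0.5154]  nu=[5.7283, -0.2559]  x^+=[0.9217, 0.5884]  P^+=[0.2803 -0.0358; -0.0358 0.2624]
step 3: x^-=[1.0945, 0.5248]  P^-=[0.5328 -0.0418; -0.0418 0.4194]  S=[1.0871 -0.0352; -0.0352 0.9116]  K=[0.4969 0.0785; -0.0663 0.4493]  nu=[-4.5968, 0.9781]  x^+=[-1.1128, 1.2693]  P^+=[0.2615 -0.0305; -0.0305 0.2285]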